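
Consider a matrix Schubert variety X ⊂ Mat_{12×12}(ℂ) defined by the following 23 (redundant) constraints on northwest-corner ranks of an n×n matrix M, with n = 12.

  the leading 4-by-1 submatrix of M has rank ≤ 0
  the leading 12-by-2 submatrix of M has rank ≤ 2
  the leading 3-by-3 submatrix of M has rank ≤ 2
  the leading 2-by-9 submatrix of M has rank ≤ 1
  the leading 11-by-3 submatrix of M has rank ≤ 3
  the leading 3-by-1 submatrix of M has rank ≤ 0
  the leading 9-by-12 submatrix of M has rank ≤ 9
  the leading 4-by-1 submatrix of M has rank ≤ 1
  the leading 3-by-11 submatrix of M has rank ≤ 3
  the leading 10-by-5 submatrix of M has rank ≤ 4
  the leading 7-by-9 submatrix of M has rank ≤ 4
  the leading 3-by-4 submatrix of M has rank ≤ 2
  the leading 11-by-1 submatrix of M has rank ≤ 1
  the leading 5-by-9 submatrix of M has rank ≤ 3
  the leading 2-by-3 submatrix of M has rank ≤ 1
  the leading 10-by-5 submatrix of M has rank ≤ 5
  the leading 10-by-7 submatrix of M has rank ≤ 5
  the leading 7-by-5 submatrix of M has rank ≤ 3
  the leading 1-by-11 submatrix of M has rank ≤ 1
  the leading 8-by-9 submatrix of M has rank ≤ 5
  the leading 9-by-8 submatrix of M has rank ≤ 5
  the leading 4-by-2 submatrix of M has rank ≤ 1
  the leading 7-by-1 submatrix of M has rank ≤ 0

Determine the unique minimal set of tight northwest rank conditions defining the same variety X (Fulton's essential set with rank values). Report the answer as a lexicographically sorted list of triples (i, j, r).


Propagating the 23 rank bounds to every northwest block:

  row 1: 0, 1, 1, 1, 1, 1, 1, 1, 1, 1, 1, 1
  row 2: 0, 1, 1, 1, 1, 1, 1, 1, 1, 2, 2, 2
  row 3: 0, 1, 2, 2, 2, 2, 2, 2, 2, 3, 3, 3
  row 4: 0, 1, 2, 3, 3, 3, 3, 3, 3, 4, 4, 4
  row 5: 0, 1, 2, 3, 3, 3, 3, 3, 3, 4, 5, 5
  row 6: 0, 1, 2, 3, 3, 4, 4, 4, 4, 5, 6, 6
  row 7: 0, 1, 2, 3, 3, 4, 4, 4, 4, 5, 6, 7
  row 8: 1, 2, 3, 4, 4, 5, 5, 5, 5, 6, 7, 8
  row 9: 1, 2, 3, 4, 4, 5, 5, 5, 6, 7, 8, 9
  row 10: 1, 2, 3, 4, 4, 5, 5, 6, 7, 8, 9, 10
  row 11: 1, 2, 3, 4, 5, 6, 6, 7, 8, 9, 10, 11
  row 12: 1, 2, 3, 4, 5, 6, 7, 8, 9, 10, 11, 12

the unique w with this rank table is (2, 10, 3, 4, 11, 6, 12, 1, 9, 8, 5, 7).

D(w) has 29 cells with 8 SE-corners; essential set:

[(2, 9, 1), (5, 9, 3), (7, 1, 0), (7, 5, 3), (7, 9, 4), (9, 8, 5), (10, 5, 4), (10, 7, 5)]


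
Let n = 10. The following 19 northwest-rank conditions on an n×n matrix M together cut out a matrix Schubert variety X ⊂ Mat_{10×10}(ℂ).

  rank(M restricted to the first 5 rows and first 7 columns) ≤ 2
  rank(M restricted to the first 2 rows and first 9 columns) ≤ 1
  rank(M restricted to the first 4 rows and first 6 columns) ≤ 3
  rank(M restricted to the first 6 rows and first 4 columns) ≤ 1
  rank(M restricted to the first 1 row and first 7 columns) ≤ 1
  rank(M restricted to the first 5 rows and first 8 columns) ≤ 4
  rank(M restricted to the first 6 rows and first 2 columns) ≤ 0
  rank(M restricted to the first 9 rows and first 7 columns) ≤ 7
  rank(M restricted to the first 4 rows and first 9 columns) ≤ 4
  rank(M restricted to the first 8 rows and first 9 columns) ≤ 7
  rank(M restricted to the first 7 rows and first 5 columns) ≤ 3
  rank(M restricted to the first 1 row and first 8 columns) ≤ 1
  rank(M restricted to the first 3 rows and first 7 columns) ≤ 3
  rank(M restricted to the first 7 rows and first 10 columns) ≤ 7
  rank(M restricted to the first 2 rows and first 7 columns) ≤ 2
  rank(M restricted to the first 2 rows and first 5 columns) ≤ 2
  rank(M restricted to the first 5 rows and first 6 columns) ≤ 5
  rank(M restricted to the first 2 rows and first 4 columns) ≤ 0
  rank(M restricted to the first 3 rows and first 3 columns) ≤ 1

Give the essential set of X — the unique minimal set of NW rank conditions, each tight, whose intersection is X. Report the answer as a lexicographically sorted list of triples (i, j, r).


The tightest implied rank at each (i,j), from the 19 conditions:

  row 1: 0 0 0 0 1 1 1 1 1 1
  row 2: 0 0 0 0 1 1 1 1 1 2
  row 3: 0 0 1 1 2 2 2 2 2 3
  row 4: 0 0 1 1 2 2 2 3 3 4
  row 5: 0 0 1 1 2 2 2 3 4 5
  row 6: 0 0 1 1 2 3 3 4 5 6
  row 7: 1 1 2 2 3 4 4 5 6 7
  row 8: 1 2 3 3 4 5 5 6 7 8
  row 9: 1 2 3 4 5 6 6 7 8 9
  row 10: 1 2 3 4 5 6 7 8 9 10

second differences of R give the permutation w = (5, 10, 3, 8, 9, 6, 1, 2, 4, 7).

D(w) has 27 cells with 5 SE-corners; essential set:

[(2, 4, 0), (2, 9, 1), (5, 7, 2), (6, 2, 0), (6, 4, 1)]


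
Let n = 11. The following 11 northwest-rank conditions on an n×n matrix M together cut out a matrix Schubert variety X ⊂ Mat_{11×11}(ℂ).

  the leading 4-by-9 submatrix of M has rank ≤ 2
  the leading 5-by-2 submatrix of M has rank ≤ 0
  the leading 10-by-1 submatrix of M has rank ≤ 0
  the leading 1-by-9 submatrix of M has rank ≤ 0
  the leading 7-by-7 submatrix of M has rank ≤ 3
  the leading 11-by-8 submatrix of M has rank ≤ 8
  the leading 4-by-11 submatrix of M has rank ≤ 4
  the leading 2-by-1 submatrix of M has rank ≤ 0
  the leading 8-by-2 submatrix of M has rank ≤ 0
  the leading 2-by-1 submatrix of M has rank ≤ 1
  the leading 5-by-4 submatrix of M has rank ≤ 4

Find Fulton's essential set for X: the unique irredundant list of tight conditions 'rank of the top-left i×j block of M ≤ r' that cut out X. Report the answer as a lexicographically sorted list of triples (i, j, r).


Recovering R(i,j) via the rank-extension bound from the 11 conditions:

  R[1]: 0 | 0 | 0 | 0 | 0 | 0 | 0 | 0 | 0 | 1 | 1
  R[2]: 0 | 0 | 1 | 1 | 1 | 1 | 1 | 1 | 1 | 2 | 2
  R[3]: 0 | 0 | 1 | 2 | 2 | 2 | 2 | 2 | 2 | 3 | 3
  R[4]: 0 | 0 | 1 | 2 | 2 | 2 | 2 | 2 | 2 | 3 | 4
  R[5]: 0 | 0 | 1 | 2 | 3 | 3 | 3 | 3 | 3 | 4 | 5
  R[6]: 0 | 0 | 1 | 2 | 3 | 3 | 3 | 4 | 4 | 5 | 6
  R[7]: 0 | 0 | 1 | 2 | 3 | 3 | 3 | 4 | 5 | 6 | 7
  R[8]: 0 | 0 | 1 | 2 | 3 | 4 | 4 | 5 | 6 | 7 | 8
  R[9]: 0 | 1 | 2 | 3 | 4 | 5 | 5 | 6 | 7 | 8 | 9
  R[10]: 0 | 1 | 2 | 3 | 4 | 5 | 6 | 7 | 8 | 9 | 10
  R[11]: 1 | 2 | 3 | 4 | 5 | 6 | 7 | 8 | 9 | 10 | 11

reading off 1-entries of Δ²R: w = (10, 3, 4, 11, 5, 8, 9, 6, 2, 7, 1).

5 SE-corners of the 34-cell Rothe diagram give Ess(w):

[(1, 9, 0), (4, 9, 2), (7, 7, 3), (8, 2, 0), (10, 1, 0)]


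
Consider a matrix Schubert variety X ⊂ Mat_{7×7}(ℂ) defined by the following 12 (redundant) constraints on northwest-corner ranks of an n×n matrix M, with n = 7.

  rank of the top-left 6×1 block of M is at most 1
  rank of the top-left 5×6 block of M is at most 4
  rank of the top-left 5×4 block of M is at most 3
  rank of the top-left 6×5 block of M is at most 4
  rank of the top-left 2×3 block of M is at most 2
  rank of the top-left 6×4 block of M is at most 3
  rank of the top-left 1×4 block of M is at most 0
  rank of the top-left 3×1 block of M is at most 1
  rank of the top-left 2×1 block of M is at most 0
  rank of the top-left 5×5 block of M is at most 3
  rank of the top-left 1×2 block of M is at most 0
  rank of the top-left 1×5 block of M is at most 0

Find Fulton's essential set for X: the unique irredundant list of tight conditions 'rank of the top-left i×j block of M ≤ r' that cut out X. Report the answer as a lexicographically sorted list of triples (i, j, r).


Propagating the 12 rank bounds to every northwest block:

  R[1]: 0  0  0  0  0  1  1
  R[2]: 0  1  1  1  1  2  2
  R[3]: 1  2  2  2  2  3  3
  R[4]: 1  2  3  3  3  4  4
  R[5]: 1  2  3  3  3  4  5
  R[6]: 1  2  3  3  4  5  6
  R[7]: 1  2  3  4  5  6  7

so w = (6, 2, 1, 3, 7, 5, 4).

Fulton essential set (4 of the 9 Rothe cells):

[(1, 5, 0), (2, 1, 0), (5, 5, 3), (6, 4, 3)]


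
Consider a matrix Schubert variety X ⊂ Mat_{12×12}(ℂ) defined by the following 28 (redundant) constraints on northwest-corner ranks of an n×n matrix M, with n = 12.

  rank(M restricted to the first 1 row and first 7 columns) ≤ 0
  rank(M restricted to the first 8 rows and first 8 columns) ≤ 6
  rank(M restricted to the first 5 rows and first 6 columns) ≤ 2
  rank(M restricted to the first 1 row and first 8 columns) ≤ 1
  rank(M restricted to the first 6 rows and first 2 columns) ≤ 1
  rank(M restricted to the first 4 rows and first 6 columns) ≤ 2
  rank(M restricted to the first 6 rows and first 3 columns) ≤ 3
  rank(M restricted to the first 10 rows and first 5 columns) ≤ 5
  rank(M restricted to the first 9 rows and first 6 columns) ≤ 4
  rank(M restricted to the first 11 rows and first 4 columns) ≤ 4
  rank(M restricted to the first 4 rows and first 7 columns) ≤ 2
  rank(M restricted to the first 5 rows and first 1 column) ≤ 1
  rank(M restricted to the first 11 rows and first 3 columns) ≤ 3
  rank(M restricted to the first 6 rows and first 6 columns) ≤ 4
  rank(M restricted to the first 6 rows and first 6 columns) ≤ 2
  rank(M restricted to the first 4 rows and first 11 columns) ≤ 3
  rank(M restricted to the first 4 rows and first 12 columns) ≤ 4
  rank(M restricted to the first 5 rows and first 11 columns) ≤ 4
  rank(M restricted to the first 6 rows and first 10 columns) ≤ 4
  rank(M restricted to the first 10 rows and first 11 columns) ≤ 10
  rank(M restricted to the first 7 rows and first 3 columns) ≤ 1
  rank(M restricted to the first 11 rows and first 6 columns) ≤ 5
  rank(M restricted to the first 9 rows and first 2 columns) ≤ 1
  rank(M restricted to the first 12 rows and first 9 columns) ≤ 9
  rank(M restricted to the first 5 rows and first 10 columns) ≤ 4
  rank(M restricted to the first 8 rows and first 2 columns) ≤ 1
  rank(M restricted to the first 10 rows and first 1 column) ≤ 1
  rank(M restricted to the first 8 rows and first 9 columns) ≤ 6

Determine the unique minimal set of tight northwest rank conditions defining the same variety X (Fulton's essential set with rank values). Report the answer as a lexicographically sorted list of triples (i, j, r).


The tightest implied rank at each (i,j), from the 28 conditions:

  i=1: 0, 0, 0, 0, 0, 0, 0, 1, 1, 1, 1, 1
  i=2: 1, 1, 1, 1, 1, 1, 1, 2, 2, 2, 2, 2
  i=3: 1, 1, 1, 2, 2, 2, 2, 3, 3, 3, 3, 3
  i=4: 1, 1, 1, 2, 2, 2, 2, 3, 3, 3, 3, 4
  i=5: 1, 1, 1, 2, 2, 2, 3, 4, 4, 4, 4, 5
  i=6: 1, 1, 1, 2, 2, 2, 3, 4, 4, 4, 5, 6
  i=7: 1, 1, 1, 2, 3, 3, 4, 5, 5, 5, 6, 7
  i=8: 1, 1, 2, 3, 4, 4, 5, 6, 6, 6, 7, 8
  i=9: 1, 1, 2, 3, 4, 4, 5, 6, 7, 7, 8, 9
  i=10: 1, 2, 3, 4, 5, 5, 6, 7, 8, 8, 9, 10
  i=11: 1, 2, 3, 4, 5, 5, 6, 7, 8, 9, 10, 11
  i=12: 1, 2, 3, 4, 5, 6, 7, 8, 9, 10, 11, 12

reading off 1-entries of Δ²R: w = (8, 1, 4, 12, 7, 11, 5, 3, 9, 2, 10, 6).

ℓ(w)=33; the 9 essential cells (i,j,r):

[(1, 7, 0), (4, 7, 2), (4, 11, 3), (6, 6, 2), (6, 10, 4), (7, 3, 1), (9, 2, 1), (9, 6, 4), (11, 6, 5)]


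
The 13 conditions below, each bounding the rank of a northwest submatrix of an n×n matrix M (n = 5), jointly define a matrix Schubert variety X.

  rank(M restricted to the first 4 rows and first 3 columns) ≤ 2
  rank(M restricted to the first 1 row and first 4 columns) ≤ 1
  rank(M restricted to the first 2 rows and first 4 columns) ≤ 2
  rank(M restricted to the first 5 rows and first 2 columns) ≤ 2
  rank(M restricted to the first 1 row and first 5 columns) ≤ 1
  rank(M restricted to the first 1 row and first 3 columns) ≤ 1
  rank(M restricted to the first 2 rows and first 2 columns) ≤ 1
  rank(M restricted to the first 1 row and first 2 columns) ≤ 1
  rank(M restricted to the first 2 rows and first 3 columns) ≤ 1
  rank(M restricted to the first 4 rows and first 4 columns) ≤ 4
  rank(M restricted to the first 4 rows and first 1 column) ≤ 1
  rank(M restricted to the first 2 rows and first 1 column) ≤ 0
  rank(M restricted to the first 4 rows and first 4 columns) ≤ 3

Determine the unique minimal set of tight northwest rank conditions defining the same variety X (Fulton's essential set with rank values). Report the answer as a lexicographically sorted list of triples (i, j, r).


Recovering R(i,j) via the rank-extension bound from the 13 conditions:

  R[1]: 0 1 1 1 1
  R[2]: 0 1 1 2 2
  R[3]: 1 2 2 3 3
  R[4]: 1 2 2 3 4
  R[5]: 1 2 3 4 5

giving w = (2, 4, 1, 5, 3) via Δ²R.

D(w) has 4 cells with 3 SE-corners; essential set:

[(2, 1, 0), (2, 3, 1), (4, 3, 2)]


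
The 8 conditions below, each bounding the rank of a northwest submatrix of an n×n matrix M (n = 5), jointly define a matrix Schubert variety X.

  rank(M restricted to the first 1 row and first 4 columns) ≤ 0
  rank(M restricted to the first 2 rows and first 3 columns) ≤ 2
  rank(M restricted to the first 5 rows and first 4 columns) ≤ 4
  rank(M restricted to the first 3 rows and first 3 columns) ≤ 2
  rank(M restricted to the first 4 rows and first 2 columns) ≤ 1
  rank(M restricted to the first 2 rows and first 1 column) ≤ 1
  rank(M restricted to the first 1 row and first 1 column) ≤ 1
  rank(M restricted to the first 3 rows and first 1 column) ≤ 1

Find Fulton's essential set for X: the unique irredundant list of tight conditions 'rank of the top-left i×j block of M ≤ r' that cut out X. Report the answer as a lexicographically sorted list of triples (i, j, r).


The tightest implied rank at each (i,j), from the 8 conditions:

  row 1: 0 | 0 | 0 | 0 | 1
  row 2: 1 | 1 | 1 | 1 | 2
  row 3: 1 | 1 | 2 | 2 | 3
  row 4: 1 | 1 | 2 | 3 | 4
  row 5: 1 | 2 | 3 | 4 | 5

hence w(1..5) = (5, 1, 3, 4, 2).

ℓ(w)=6; the 2 essential cells (i,j,r):

[(1, 4, 0), (4, 2, 1)]


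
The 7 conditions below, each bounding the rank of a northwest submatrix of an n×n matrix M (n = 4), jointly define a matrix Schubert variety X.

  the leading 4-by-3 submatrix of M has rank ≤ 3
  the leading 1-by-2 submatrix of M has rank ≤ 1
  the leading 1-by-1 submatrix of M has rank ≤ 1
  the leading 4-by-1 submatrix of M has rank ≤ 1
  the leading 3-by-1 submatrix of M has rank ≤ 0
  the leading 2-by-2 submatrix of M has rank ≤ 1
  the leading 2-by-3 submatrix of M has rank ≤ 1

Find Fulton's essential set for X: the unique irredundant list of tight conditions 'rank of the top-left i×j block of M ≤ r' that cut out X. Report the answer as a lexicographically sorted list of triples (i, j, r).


Propagating the 7 rank bounds to every northwest block:

  R[1]: 0 | 1 | 1 | 1
  R[2]: 0 | 1 | 1 | 2
  R[3]: 0 | 1 | 2 | 3
  R[4]: 1 | 2 | 3 | 4

giving w = (2, 4, 3, 1) via Δ²R.

Fulton essential set (2 of the 4 Rothe cells):

[(2, 3, 1), (3, 1, 0)]


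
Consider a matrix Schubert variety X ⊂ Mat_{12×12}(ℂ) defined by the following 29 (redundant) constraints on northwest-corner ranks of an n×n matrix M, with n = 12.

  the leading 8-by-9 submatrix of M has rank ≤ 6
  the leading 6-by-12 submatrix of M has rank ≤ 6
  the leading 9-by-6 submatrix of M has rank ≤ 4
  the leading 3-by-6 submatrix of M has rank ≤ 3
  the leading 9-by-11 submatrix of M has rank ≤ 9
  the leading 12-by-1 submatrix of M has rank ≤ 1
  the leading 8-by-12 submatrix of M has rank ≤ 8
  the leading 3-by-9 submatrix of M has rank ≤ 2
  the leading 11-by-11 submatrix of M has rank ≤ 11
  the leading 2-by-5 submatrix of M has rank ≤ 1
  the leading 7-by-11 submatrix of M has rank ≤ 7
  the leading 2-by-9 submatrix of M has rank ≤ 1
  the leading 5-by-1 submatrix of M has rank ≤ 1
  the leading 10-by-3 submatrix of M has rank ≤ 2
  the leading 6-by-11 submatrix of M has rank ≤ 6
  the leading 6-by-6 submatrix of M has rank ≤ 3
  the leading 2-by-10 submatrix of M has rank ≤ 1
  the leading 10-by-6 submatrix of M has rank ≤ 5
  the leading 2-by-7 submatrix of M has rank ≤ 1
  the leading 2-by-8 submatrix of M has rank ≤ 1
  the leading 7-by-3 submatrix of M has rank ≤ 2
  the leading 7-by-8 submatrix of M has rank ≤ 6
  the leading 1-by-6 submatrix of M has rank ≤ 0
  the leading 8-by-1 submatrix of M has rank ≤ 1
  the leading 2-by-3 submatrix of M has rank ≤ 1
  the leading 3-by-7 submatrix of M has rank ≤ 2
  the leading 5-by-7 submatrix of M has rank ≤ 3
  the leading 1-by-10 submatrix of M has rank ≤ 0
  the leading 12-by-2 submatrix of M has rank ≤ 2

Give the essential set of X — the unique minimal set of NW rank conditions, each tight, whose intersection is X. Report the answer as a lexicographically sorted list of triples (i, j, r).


Recovering R(i,j) via the rank-extension bound from the 29 conditions:

  row 1: 0 0 0 0 0 0 0 0 0 0 1 1
  row 2: 1 1 1 1 1 1 1 1 1 1 2 2
  row 3: 1 2 2 2 2 2 2 2 2 2 3 3
  row 4: 1 2 2 3 3 3 3 3 3 3 4 4
  row 5: 1 2 2 3 3 3 3 4 4 4 5 5
  row 6: 1 2 2 3 3 3 4 5 5 5 6 6
  row 7: 1 2 2 3 4 4 5 6 6 6 7 7
  row 8: 1 2 2 3 4 4 5 6 6 7 8 8
  row 9: 1 2 2 3 4 4 5 6 7 8 9 9
  row 10: 1 2 2 3 4 5 6 7 8 9 10 10
  row 11: 1 2 3 4 5 6 7 8 9 10 11 11
  row 12: 1 2 3 4 5 6 7 8 9 10 11 12

hence w(1..12) = (11, 1, 2, 4, 8, 7, 5, 10, 9, 6, 3, 12).

|D(w)|=25, |Ess(w)|=6:

[(1, 10, 0), (5, 7, 3), (6, 6, 3), (8, 9, 6), (9, 6, 4), (10, 3, 2)]


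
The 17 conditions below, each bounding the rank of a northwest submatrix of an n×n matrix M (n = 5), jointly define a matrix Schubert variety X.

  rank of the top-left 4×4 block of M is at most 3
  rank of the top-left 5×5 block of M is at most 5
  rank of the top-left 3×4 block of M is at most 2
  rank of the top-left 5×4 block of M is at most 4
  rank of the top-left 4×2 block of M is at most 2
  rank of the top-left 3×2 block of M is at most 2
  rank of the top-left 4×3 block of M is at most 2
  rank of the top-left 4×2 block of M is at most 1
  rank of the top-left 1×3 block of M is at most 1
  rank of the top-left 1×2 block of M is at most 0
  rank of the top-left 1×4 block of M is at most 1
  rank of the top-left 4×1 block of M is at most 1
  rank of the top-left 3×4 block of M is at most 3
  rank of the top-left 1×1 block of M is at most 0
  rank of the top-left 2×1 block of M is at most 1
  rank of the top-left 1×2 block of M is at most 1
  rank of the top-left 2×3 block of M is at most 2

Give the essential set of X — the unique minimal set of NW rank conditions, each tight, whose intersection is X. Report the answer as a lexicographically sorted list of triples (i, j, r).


Reconstructing r_w from the 17 given conditions:

  row 1: 0, 0, 1, 1, 1
  row 2: 1, 1, 2, 2, 2
  row 3: 1, 1, 2, 2, 3
  row 4: 1, 1, 2, 3, 4
  row 5: 1, 2, 3, 4, 5

reading off 1-entries of Δ²R: w = (3, 1, 5, 4, 2).

3 SE-corners of the 5-cell Rothe diagram give Ess(w):

[(1, 2, 0), (3, 4, 2), (4, 2, 1)]


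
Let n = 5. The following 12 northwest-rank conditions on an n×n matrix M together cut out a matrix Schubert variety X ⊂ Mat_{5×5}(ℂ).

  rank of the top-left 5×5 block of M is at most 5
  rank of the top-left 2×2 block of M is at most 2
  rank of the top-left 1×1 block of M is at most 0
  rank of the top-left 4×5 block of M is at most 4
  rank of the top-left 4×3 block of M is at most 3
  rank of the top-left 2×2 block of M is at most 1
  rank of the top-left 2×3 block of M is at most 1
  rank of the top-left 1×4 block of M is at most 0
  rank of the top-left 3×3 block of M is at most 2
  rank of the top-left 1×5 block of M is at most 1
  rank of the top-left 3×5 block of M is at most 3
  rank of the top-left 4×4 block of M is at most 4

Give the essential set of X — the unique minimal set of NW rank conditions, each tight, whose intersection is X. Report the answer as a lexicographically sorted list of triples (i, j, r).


Reconstructing r_w from the 12 given conditions:

  row 1: 0 0 0 0 1
  row 2: 1 1 1 1 2
  row 3: 1 2 2 2 3
  row 4: 1 2 3 3 4
  row 5: 1 2 3 4 5

reading off 1-entries of Δ²R: w = (5, 1, 2, 3, 4).

ℓ(w)=4; the 1 essential cell (i,j,r):

[(1, 4, 0)]


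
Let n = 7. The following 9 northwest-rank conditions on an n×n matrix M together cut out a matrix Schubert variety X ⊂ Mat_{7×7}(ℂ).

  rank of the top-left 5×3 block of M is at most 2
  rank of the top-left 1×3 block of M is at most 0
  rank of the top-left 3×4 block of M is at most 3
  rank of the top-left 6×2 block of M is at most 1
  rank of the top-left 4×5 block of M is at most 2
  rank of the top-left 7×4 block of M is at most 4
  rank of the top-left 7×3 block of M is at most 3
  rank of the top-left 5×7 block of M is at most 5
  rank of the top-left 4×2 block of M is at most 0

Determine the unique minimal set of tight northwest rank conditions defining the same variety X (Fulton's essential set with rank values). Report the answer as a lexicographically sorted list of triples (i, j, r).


Rank table r_w(7×7) implied by the 9 constraints:

  0  0  0  1  1  1  1
  0  0  1  2  2  2  2
  0  0  1  2  2  3  3
  0  0  1  2  2  3  4
  1  1  2  3  3  4  5
  1  1  2  3  4  5  6
  1  2  3  4  5  6  7

reading off 1-entries of Δ²R: w = (4, 3, 6, 7, 1, 5, 2).

ℓ(w)=12; the 4 essential cells (i,j,r):

[(1, 3, 0), (4, 2, 0), (4, 5, 2), (6, 2, 1)]


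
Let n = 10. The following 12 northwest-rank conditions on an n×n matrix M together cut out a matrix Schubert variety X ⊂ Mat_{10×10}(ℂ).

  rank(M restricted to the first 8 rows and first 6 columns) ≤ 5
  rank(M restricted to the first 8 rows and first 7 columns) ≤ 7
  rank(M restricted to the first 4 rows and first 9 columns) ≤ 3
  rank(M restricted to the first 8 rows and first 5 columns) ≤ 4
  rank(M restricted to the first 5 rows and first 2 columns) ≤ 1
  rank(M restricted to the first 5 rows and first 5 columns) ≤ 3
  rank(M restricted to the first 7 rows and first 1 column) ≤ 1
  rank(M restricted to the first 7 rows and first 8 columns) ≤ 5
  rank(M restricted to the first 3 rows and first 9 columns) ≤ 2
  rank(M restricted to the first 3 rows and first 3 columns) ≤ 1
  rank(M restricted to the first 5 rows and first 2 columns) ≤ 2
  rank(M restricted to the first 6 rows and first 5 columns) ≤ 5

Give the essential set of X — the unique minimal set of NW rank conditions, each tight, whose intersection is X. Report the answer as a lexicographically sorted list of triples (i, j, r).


Reconstructing r_w from the 12 given conditions:

  R[1]: 1 | 1 | 1 | 1 | 1 | 1 | 1 | 1 | 1 | 1
  R[2]: 1 | 1 | 1 | 2 | 2 | 2 | 2 | 2 | 2 | 2
  R[3]: 1 | 1 | 1 | 2 | 2 | 2 | 2 | 2 | 2 | 3
  R[4]: 1 | 1 | 2 | 3 | 3 | 3 | 3 | 3 | 3 | 4
  R[5]: 1 | 1 | 2 | 3 | 3 | 4 | 4 | 4 | 4 | 5
  R[6]: 1 | 2 | 3 | 4 | 4 | 5 | 5 | 5 | 5 | 6
  R[7]: 1 | 2 | 3 | 4 | 4 | 5 | 5 | 5 | 6 | 7
  R[8]: 1 | 2 | 3 | 4 | 4 | 5 | 6 | 6 | 7 | 8
  R[9]: 1 | 2 | 3 | 4 | 5 | 6 | 7 | 7 | 8 | 9
  R[10]: 1 | 2 | 3 | 4 | 5 | 6 | 7 | 8 | 9 | 10

second differences of R give the permutation w = (1, 4, 10, 3, 6, 2, 9, 7, 5, 8).

|D(w)|=16, |Ess(w)|=6:

[(3, 3, 1), (3, 9, 2), (5, 2, 1), (5, 5, 3), (7, 8, 5), (8, 5, 4)]


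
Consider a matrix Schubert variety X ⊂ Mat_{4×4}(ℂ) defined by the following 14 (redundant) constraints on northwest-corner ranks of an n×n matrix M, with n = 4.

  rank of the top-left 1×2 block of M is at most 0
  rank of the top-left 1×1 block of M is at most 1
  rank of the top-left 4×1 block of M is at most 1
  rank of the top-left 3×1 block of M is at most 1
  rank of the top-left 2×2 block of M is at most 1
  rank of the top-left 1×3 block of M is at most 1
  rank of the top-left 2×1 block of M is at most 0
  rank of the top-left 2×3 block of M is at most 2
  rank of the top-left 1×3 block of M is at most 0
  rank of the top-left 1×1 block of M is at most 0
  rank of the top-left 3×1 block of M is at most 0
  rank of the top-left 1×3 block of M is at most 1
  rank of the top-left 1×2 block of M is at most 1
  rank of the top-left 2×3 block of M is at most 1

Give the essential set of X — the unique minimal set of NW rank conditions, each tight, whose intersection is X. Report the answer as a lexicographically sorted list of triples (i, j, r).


The tightest implied rank at each (i,j), from the 14 conditions:

  0  0  0  1
  0  1  1  2
  0  1  2  3
  1  2  3  4

so w = (4, 2, 3, 1).

Fulton essential set (2 of the 5 Rothe cells):

[(1, 3, 0), (3, 1, 0)]


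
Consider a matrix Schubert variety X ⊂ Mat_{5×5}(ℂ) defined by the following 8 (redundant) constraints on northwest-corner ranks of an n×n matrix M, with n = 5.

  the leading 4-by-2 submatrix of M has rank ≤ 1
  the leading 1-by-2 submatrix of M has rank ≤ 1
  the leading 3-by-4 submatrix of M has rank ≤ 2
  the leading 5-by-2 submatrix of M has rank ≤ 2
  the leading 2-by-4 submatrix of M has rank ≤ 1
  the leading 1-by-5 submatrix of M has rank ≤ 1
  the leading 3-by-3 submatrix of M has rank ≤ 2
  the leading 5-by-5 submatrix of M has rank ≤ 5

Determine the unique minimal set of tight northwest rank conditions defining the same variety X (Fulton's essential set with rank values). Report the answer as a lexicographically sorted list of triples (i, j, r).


The tightest implied rank at each (i,j), from the 8 conditions:

  1 1 1 1 1
  1 1 1 1 2
  1 1 2 2 3
  1 1 2 3 4
  1 2 3 4 5

the unique w with this rank table is (1, 5, 3, 4, 2).

2 SE-corners of the 5-cell Rothe diagram give Ess(w):

[(2, 4, 1), (4, 2, 1)]


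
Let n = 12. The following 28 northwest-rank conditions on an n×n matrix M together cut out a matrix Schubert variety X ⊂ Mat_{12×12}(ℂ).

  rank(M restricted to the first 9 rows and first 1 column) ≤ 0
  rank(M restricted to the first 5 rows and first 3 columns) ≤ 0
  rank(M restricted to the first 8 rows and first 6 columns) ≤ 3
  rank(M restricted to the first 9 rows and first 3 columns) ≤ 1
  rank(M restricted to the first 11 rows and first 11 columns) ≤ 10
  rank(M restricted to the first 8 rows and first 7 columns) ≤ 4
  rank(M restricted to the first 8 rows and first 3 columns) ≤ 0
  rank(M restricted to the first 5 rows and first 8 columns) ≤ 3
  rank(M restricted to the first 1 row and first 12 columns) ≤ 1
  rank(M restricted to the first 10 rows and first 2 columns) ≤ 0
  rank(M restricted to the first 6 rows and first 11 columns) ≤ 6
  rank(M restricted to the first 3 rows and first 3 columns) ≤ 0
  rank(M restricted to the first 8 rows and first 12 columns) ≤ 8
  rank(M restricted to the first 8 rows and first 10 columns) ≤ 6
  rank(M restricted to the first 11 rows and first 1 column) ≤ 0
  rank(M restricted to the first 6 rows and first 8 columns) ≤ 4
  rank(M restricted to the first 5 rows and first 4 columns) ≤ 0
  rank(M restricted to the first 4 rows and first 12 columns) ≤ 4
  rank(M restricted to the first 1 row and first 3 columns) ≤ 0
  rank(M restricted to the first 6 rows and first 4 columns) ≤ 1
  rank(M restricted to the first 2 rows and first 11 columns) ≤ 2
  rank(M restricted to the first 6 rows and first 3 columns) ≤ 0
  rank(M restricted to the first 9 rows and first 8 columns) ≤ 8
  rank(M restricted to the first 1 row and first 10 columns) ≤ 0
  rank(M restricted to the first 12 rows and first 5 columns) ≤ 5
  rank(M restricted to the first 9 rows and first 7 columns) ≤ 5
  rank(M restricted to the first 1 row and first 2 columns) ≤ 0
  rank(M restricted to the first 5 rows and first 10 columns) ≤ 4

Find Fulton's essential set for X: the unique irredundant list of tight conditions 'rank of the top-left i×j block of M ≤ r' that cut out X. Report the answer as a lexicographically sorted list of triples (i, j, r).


Computing R[i][j] = min implied NW-rank bound (n=12, 28 conditions):

  row 1: 0 | 0 | 0 | 0 | 0 | 0 | 0 | 0 | 0 | 0 | 1 | 1
  row 2: 0 | 0 | 0 | 0 | 1 | 1 | 1 | 1 | 1 | 1 | 2 | 2
  row 3: 0 | 0 | 0 | 0 | 1 | 2 | 2 | 2 | 2 | 2 | 3 | 3
  row 4: 0 | 0 | 0 | 0 | 1 | 2 | 3 | 3 | 3 | 3 | 4 | 4
  row 5: 0 | 0 | 0 | 0 | 1 | 2 | 3 | 3 | 4 | 4 | 5 | 5
  row 6: 0 | 0 | 0 | 1 | 2 | 3 | 4 | 4 | 5 | 5 | 6 | 6
  row 7: 0 | 0 | 0 | 1 | 2 | 3 | 4 | 5 | 6 | 6 | 7 | 7
  row 8: 0 | 0 | 0 | 1 | 2 | 3 | 4 | 5 | 6 | 6 | 7 | 8
  row 9: 0 | 0 | 1 | 2 | 3 | 4 | 5 | 6 | 7 | 7 | 8 | 9
  row 10: 0 | 0 | 1 | 2 | 3 | 4 | 5 | 6 | 7 | 8 | 9 | 10
  row 11: 0 | 1 | 2 | 3 | 4 | 5 | 6 | 7 | 8 | 9 | 10 | 11
  row 12: 1 | 2 | 3 | 4 | 5 | 6 | 7 | 8 | 9 | 10 | 11 | 12

reading off 1-entries of Δ²R: w = (11, 5, 6, 7, 9, 4, 8, 12, 3, 10, 2, 1).

|D(w)|=42, |Ess(w)|=7:

[(1, 10, 0), (5, 4, 0), (5, 8, 3), (8, 3, 0), (8, 10, 6), (10, 2, 0), (11, 1, 0)]


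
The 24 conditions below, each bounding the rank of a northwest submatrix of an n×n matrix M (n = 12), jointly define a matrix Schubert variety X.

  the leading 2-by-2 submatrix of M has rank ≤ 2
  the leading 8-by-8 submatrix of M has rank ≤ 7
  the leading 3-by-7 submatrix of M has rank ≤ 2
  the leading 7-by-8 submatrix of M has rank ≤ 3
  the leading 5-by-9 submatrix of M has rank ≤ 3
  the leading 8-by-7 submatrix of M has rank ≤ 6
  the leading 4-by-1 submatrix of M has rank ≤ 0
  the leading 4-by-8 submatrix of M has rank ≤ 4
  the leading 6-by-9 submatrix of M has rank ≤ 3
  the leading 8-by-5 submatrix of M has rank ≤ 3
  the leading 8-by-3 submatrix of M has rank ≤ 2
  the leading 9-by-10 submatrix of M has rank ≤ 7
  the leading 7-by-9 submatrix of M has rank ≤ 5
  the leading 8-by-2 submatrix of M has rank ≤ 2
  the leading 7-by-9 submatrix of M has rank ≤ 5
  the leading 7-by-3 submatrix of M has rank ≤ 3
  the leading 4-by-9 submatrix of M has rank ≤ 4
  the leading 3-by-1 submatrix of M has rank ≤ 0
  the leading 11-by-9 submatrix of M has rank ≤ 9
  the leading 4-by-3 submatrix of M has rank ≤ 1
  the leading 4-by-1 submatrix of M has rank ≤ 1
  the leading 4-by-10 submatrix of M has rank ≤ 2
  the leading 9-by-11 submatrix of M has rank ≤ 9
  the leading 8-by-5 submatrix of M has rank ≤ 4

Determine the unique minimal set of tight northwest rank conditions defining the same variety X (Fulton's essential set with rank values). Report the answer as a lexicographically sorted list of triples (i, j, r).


Rank table r_w(12×12) implied by the 24 constraints:

  0, 1, 1, 1, 1, 1, 1, 1, 1, 1, 1, 1
  0, 1, 1, 2, 2, 2, 2, 2, 2, 2, 2, 2
  0, 1, 1, 2, 2, 2, 2, 2, 2, 2, 3, 3
  0, 1, 1, 2, 2, 2, 2, 2, 2, 2, 3, 4
  1, 2, 2, 3, 3, 3, 3, 3, 3, 3, 4, 5
  1, 2, 2, 3, 3, 3, 3, 3, 3, 4, 5, 6
  1, 2, 2, 3, 3, 3, 3, 3, 4, 5, 6, 7
  1, 2, 2, 3, 3, 4, 4, 4, 5, 6, 7, 8
  1, 2, 3, 4, 4, 5, 5, 5, 6, 7, 8, 9
  1, 2, 3, 4, 5, 6, 6, 6, 7, 8, 9, 10
  1, 2, 3, 4, 5, 6, 7, 7, 8, 9, 10, 11
  1, 2, 3, 4, 5, 6, 7, 8, 9, 10, 11, 12

giving w = (2, 4, 11, 12, 1, 10, 9, 6, 3, 5, 7, 8) via Δ²R.

D(w) has 32 cells with 7 SE-corners; essential set:

[(4, 1, 0), (4, 3, 1), (4, 10, 2), (6, 9, 3), (7, 8, 3), (8, 3, 2), (8, 5, 3)]


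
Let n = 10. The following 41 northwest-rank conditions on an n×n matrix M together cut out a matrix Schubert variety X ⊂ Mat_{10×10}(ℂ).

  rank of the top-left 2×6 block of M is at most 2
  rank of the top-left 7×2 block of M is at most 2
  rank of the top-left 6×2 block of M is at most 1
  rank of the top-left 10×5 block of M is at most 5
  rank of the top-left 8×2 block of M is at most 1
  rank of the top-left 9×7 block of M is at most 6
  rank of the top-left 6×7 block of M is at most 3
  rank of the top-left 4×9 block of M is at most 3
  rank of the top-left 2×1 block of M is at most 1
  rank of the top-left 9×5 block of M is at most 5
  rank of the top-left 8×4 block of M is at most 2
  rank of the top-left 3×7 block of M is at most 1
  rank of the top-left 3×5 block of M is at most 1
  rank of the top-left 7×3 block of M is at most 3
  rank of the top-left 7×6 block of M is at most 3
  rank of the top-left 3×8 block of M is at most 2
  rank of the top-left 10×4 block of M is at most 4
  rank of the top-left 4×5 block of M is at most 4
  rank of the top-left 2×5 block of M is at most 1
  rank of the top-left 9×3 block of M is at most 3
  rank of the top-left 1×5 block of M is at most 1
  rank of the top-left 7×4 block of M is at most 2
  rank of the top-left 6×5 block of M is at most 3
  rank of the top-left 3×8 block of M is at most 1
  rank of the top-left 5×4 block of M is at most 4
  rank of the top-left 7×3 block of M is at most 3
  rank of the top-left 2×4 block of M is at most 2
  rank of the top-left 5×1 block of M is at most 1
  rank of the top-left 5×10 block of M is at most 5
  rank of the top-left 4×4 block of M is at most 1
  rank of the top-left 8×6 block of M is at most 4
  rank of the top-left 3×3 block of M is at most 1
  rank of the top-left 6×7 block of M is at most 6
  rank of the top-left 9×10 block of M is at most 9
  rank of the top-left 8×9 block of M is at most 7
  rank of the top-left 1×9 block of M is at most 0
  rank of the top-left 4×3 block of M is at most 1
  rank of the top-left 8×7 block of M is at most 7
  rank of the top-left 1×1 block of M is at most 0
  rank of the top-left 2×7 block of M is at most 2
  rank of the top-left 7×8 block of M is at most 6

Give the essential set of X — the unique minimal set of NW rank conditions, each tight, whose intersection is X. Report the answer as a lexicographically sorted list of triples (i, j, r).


Computing R[i][j] = min implied NW-rank bound (n=10, 41 conditions):

  i=1: 0  0  0  0  0  0  0  0  0  1
  i=2: 1  1  1  1  1  1  1  1  1  2
  i=3: 1  1  1  1  1  1  1  1  2  3
  i=4: 1  1  1  1  2  2  2  2  3  4
  i=5: 1  1  2  2  3  3  3  3  4  5
  i=6: 1  1  2  2  3  3  3  4  5  6
  i=7: 1  1  2  2  3  3  4  5  6  7
  i=8: 1  1  2  2  3  4  5  6  7  8
  i=9: 1  2  3  3  4  5  6  7  8  9
  i=10: 1  2  3  4  5  6  7  8  9  10

hence w(1..10) = (10, 1, 9, 5, 3, 8, 7, 6, 2, 4).

|D(w)|=29, |Ess(w)|=7:

[(1, 9, 0), (3, 8, 1), (4, 4, 1), (6, 7, 3), (7, 6, 3), (8, 2, 1), (8, 4, 2)]


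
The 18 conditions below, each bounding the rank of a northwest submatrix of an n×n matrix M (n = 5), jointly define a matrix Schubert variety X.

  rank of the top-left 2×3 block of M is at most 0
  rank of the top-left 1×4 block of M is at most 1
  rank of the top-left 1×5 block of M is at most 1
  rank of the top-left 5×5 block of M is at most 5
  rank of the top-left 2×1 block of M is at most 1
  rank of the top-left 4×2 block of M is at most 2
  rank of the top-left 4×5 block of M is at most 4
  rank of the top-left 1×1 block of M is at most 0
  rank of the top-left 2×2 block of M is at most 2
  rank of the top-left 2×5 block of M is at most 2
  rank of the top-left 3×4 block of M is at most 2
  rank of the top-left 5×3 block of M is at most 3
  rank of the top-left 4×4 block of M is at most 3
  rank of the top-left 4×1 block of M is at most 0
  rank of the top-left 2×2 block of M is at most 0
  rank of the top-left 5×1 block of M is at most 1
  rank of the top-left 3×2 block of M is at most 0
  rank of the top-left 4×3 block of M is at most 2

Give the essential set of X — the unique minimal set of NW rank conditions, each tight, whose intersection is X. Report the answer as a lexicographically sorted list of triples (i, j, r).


Recovering R(i,j) via the rank-extension bound from the 18 conditions:

  row 1: 0 | 0 | 0 | 1 | 1
  row 2: 0 | 0 | 0 | 1 | 2
  row 3: 0 | 0 | 1 | 2 | 3
  row 4: 0 | 1 | 2 | 3 | 4
  row 5: 1 | 2 | 3 | 4 | 5

second differences of R give the permutation w = (4, 5, 3, 2, 1).

3 SE-corners of the 9-cell Rothe diagram give Ess(w):

[(2, 3, 0), (3, 2, 0), (4, 1, 0)]


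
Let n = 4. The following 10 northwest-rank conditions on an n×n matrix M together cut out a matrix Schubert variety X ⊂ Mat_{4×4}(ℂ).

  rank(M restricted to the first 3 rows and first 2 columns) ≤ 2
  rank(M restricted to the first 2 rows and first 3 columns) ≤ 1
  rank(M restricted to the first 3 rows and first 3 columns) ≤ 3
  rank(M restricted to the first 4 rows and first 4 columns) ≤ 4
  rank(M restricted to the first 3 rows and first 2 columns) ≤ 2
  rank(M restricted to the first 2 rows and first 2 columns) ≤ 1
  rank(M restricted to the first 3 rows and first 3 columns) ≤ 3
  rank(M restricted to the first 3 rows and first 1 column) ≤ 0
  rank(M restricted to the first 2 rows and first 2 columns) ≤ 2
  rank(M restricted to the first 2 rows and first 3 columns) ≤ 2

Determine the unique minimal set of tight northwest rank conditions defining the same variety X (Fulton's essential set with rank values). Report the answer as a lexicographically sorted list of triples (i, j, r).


Computing R[i][j] = min implied NW-rank bound (n=4, 10 conditions):

  row 1: 0 | 1 | 1 | 1
  row 2: 0 | 1 | 1 | 2
  row 3: 0 | 1 | 2 | 3
  row 4: 1 | 2 | 3 | 4

giving w = (2, 4, 3, 1) via Δ²R.

2 SE-corners of the 4-cell Rothe diagram give Ess(w):

[(2, 3, 1), (3, 1, 0)]


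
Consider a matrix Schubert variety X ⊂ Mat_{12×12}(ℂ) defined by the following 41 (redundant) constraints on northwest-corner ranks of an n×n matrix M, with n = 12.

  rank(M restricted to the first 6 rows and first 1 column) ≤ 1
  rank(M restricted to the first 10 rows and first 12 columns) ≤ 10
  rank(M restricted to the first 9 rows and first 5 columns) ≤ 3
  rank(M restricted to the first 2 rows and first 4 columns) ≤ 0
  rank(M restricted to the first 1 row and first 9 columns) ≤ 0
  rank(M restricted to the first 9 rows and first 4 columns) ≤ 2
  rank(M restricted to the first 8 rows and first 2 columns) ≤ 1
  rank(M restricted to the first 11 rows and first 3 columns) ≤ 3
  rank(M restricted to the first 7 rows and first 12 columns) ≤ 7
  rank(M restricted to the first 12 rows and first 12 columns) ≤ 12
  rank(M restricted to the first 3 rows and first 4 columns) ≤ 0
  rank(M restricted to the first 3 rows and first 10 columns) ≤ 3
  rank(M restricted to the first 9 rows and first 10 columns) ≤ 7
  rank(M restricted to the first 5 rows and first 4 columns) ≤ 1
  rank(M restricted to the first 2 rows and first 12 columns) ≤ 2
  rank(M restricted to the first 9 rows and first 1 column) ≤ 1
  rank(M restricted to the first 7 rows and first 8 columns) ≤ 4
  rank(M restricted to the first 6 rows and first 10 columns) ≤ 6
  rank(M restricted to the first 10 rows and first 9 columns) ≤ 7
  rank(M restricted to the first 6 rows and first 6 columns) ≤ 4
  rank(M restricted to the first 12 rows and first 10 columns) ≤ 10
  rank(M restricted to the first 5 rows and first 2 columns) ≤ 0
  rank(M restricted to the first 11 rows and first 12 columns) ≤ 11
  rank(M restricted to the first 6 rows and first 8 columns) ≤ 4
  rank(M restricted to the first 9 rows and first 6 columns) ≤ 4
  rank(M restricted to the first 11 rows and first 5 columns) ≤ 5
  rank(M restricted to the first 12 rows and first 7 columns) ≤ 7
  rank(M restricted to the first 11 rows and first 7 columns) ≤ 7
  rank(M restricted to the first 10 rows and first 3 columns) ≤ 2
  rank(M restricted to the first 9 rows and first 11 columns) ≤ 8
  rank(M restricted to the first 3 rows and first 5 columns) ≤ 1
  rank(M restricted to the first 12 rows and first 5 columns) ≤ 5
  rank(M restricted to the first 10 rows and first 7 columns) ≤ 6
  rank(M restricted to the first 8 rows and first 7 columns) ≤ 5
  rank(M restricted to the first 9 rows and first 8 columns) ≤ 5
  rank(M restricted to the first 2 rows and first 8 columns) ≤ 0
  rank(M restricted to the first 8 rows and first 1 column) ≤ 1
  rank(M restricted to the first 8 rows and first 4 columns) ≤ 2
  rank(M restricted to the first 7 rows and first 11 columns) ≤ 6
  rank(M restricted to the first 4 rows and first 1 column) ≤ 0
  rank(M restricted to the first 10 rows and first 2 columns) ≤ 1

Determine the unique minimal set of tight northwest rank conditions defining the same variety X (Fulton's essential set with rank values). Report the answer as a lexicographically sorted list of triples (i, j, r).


Reconstructing r_w from the 41 given conditions:

  i=1: 0 0 0 0 0 0 0 0 0 1 1 1
  i=2: 0 0 0 0 0 0 0 0 1 2 2 2
  i=3: 0 0 0 0 1 1 1 1 2 3 3 3
  i=4: 0 0 1 1 2 2 2 2 3 4 4 4
  i=5: 0 0 1 1 2 3 3 3 4 5 5 5
  i=6: 1 1 2 2 3 4 4 4 5 6 6 6
  i=7: 1 1 2 2 3 4 4 4 5 6 6 7
  i=8: 1 1 2 2 3 4 5 5 6 7 7 8
  i=9: 1 1 2 2 3 4 5 5 6 7 8 9
  i=10: 1 1 2 3 4 5 6 6 7 8 9 10
  i=11: 1 2 3 4 5 6 7 7 8 9 10 11
  i=12: 1 2 3 4 5 6 7 8 9 10 11 12

reading off 1-entries of Δ²R: w = (10, 9, 5, 3, 6, 1, 12, 7, 11, 4, 2, 8).

Fulton essential set (10 of the 37 Rothe cells):

[(1, 9, 0), (2, 8, 0), (3, 4, 0), (5, 2, 0), (5, 4, 1), (7, 8, 4), (7, 11, 6), (9, 4, 2), (9, 8, 5), (10, 2, 1)]


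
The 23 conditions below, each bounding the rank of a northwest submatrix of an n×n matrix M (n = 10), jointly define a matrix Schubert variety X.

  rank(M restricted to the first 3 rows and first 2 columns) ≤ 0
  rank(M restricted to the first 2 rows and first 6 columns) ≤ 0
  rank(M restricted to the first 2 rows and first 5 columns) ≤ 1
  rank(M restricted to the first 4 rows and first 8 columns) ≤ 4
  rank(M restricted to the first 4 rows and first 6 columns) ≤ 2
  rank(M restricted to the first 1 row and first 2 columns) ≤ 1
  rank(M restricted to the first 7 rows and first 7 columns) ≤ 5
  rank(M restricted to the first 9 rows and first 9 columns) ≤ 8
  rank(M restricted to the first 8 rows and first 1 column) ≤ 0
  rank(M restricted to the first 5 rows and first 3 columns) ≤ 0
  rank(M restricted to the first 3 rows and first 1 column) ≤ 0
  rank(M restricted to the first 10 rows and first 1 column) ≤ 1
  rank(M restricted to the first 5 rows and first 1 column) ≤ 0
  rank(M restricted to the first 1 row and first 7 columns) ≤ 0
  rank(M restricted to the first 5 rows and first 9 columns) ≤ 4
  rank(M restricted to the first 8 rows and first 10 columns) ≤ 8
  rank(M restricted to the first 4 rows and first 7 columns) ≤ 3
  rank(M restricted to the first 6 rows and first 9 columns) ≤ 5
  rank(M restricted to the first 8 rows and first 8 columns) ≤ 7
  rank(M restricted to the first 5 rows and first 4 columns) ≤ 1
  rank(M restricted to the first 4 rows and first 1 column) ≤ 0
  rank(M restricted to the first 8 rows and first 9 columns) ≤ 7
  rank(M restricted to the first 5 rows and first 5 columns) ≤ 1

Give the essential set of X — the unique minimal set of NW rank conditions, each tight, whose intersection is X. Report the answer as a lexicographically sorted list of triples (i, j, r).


Propagating the 23 rank bounds to every northwest block:

  row 1: 0 0 0 0 0 0 0 1 1 1
  row 2: 0 0 0 0 0 0 1 2 2 2
  row 3: 0 0 0 1 1 1 2 3 3 3
  row 4: 0 0 0 1 1 2 3 4 4 4
  row 5: 0 0 0 1 1 2 3 4 4 5
  row 6: 0 1 1 2 2 3 4 5 5 6
  row 7: 0 1 2 3 3 4 5 6 6 7
  row 8: 0 1 2 3 4 5 6 7 7 8
  row 9: 1 2 3 4 5 6 7 8 8 9
  row 10: 1 2 3 4 5 6 7 8 9 10

giving w = (8, 7, 4, 6, 10, 2, 3, 5, 1, 9) via Δ²R.

D(w) has 28 cells with 6 SE-corners; essential set:

[(1, 7, 0), (2, 6, 0), (5, 3, 0), (5, 5, 1), (5, 9, 4), (8, 1, 0)]
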